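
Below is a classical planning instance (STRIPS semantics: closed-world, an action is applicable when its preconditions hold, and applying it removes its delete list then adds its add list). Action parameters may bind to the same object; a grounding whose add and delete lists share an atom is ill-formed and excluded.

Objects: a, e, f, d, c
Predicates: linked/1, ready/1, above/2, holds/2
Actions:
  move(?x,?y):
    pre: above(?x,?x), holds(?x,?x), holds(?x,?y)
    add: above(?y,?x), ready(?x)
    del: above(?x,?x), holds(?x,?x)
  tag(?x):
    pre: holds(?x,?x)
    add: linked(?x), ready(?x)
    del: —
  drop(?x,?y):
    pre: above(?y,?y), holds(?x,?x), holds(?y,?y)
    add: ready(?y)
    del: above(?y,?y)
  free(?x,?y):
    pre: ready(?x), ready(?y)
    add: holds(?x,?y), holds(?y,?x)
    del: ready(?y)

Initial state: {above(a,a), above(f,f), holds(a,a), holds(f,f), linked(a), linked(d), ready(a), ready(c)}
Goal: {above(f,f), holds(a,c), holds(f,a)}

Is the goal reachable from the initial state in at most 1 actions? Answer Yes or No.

1. tag(f)  →  {above(a,a), above(f,f), holds(a,a), holds(f,f), linked(a), linked(d), linked(f), ready(a), ready(c), ready(f)}
2. free(a,f)  →  {above(a,a), above(f,f), holds(a,a), holds(a,f), holds(f,a), holds(f,f), linked(a), linked(d), linked(f), ready(a), ready(c)}
3. free(a,c)  →  {above(a,a), above(f,f), holds(a,a), holds(a,c), holds(a,f), holds(c,a), holds(f,a), holds(f,f), linked(a), linked(d), linked(f), ready(a)}
optimal plan length = 3; 3 > 1

No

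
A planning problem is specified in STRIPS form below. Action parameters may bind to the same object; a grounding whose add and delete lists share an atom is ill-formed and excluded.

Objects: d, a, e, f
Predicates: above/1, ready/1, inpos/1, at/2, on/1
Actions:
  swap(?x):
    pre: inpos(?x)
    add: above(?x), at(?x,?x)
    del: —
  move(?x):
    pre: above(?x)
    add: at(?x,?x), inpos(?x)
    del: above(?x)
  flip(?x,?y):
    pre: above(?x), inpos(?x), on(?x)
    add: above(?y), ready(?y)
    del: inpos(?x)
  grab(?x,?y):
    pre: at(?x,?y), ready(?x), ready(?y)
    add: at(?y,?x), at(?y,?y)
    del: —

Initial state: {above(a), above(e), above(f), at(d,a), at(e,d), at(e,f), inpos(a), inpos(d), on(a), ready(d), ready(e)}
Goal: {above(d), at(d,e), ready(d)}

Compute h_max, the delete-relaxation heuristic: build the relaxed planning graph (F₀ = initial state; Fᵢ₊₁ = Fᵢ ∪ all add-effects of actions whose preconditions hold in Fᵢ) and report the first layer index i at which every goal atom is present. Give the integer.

F0 = init (11 atoms)
F1 = F0 ∪ {above(d), at(a,a), at(d,d), at(d,e), at(e,e), at(f,f), inpos(e), inpos(f), ready(a), ready(f)}  (21 atoms)
goal ⊆ F1  ⇒  h_max = 1

1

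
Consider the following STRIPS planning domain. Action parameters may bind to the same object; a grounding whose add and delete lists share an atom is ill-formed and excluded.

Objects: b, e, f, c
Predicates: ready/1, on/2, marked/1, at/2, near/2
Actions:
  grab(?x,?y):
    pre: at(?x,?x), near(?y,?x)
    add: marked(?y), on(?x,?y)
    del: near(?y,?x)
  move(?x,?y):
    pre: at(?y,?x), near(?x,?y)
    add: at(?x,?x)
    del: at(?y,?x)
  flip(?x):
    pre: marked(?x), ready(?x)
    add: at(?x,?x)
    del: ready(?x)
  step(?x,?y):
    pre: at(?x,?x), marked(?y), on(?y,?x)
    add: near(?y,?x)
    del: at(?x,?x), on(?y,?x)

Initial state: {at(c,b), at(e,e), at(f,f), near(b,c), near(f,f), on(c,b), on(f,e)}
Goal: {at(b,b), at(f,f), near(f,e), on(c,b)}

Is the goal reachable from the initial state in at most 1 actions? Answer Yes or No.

1. grab(f,f)  →  {at(c,b), at(e,e), at(f,f), marked(f), near(b,c), on(c,b), on(f,e), on(f,f)}
2. move(b,c)  →  {at(b,b), at(e,e), at(f,f), marked(f), near(b,c), on(c,b), on(f,e), on(f,f)}
3. step(e,f)  →  {at(b,b), at(f,f), marked(f), near(b,c), near(f,e), on(c,b), on(f,f)}
optimal plan length = 3; 3 > 1

No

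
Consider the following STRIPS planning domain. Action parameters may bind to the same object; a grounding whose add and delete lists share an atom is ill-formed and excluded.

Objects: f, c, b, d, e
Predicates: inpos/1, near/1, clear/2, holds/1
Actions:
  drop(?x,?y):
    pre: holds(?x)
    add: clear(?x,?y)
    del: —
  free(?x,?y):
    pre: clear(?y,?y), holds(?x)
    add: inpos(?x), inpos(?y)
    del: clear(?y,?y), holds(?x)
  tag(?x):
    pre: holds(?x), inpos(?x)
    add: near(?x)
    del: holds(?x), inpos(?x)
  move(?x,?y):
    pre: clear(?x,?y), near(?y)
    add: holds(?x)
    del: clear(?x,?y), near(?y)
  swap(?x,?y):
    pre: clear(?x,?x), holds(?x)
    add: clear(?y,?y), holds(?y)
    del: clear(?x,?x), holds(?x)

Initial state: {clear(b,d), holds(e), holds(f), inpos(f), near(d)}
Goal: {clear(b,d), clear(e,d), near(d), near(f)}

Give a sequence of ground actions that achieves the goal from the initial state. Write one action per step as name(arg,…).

1. drop(e,d)  →  {clear(b,d), clear(e,d), holds(e), holds(f), inpos(f), near(d)}
2. tag(f)  →  {clear(b,d), clear(e,d), holds(e), near(d), near(f)}

drop(e,d); tag(f)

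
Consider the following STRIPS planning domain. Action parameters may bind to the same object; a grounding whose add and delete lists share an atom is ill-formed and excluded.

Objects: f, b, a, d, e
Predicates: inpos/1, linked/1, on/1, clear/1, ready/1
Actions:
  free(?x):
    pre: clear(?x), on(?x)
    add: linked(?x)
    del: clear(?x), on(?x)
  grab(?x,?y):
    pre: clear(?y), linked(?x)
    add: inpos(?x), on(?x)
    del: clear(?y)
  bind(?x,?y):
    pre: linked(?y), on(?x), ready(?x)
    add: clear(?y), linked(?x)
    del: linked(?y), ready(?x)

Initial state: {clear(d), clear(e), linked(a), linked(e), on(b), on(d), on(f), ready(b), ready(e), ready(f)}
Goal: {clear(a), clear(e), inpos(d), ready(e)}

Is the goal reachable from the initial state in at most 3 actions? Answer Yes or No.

No

1. free(d)  →  {clear(e), linked(a), linked(d), linked(e), on(b), on(f), ready(b), ready(e), ready(f)}
2. grab(d,e)  →  {inpos(d), linked(a), linked(d), linked(e), on(b), on(d), on(f), ready(b), ready(e), ready(f)}
3. bind(f,a)  →  {clear(a), inpos(d), linked(d), linked(e), linked(f), on(b), on(d), on(f), ready(b), ready(e)}
4. bind(b,e)  →  {clear(a), clear(e), inpos(d), linked(b), linked(d), linked(f), on(b), on(d), on(f), ready(e)}
optimal plan length = 4; 4 > 3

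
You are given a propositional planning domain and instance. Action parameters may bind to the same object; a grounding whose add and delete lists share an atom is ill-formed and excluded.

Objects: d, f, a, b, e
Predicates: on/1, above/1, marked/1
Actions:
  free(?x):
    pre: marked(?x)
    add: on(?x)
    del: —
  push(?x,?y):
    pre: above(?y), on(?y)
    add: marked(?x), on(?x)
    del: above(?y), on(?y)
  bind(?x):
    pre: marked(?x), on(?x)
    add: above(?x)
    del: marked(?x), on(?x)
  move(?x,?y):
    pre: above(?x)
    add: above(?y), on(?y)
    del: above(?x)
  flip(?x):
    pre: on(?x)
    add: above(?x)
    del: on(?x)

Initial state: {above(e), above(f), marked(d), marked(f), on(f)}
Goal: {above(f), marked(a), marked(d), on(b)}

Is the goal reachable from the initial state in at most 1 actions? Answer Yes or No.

No

1. push(a,f)  →  {above(e), marked(a), marked(d), marked(f), on(a)}
2. move(e,b)  →  {above(b), marked(a), marked(d), marked(f), on(a), on(b)}
3. move(b,f)  →  {above(f), marked(a), marked(d), marked(f), on(a), on(b), on(f)}
optimal plan length = 3; 3 > 1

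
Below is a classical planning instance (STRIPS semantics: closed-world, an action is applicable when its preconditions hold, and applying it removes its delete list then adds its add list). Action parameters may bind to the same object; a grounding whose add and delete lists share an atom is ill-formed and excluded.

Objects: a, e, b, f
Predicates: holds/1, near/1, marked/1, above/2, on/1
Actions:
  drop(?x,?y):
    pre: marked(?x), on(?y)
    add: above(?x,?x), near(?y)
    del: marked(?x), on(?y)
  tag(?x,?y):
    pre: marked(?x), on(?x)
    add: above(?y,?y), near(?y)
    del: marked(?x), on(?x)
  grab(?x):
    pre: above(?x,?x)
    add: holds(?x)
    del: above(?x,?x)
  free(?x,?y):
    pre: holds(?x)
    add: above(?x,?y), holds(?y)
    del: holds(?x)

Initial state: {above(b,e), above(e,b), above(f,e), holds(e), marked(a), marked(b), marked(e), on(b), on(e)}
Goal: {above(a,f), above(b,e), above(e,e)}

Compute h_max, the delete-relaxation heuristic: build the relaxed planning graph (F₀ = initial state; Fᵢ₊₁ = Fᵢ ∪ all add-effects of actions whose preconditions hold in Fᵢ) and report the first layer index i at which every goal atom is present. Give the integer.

F0 = init (9 atoms)
F1 = F0 ∪ {above(a,a), above(b,b), above(e,a), above(e,e), above(e,f), above(f,f), holds(a), holds(b), holds(f), near(a), near(b), near(e), near(f)}  (22 atoms)
F2 = F1 ∪ {above(a,b), above(a,e), above(a,f), above(b,a), above(b,f), above(f,a), above(f,b)}  (29 atoms)
goal ⊆ F2  ⇒  h_max = 2

2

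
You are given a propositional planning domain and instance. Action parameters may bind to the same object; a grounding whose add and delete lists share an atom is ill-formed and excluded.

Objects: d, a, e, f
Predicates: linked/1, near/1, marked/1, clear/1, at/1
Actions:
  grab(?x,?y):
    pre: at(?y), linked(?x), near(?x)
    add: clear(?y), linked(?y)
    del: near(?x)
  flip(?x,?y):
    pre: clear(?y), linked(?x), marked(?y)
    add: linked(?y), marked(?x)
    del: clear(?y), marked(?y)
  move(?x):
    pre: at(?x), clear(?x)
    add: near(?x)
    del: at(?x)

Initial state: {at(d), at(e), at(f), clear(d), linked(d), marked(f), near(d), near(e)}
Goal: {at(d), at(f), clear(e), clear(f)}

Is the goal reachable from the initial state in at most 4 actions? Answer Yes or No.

1. grab(d,e)  →  {at(d), at(e), at(f), clear(d), clear(e), linked(d), linked(e), marked(f), near(e)}
2. grab(e,f)  →  {at(d), at(e), at(f), clear(d), clear(e), clear(f), linked(d), linked(e), linked(f), marked(f)}
optimal plan length = 2; 2 ≤ 4

Yes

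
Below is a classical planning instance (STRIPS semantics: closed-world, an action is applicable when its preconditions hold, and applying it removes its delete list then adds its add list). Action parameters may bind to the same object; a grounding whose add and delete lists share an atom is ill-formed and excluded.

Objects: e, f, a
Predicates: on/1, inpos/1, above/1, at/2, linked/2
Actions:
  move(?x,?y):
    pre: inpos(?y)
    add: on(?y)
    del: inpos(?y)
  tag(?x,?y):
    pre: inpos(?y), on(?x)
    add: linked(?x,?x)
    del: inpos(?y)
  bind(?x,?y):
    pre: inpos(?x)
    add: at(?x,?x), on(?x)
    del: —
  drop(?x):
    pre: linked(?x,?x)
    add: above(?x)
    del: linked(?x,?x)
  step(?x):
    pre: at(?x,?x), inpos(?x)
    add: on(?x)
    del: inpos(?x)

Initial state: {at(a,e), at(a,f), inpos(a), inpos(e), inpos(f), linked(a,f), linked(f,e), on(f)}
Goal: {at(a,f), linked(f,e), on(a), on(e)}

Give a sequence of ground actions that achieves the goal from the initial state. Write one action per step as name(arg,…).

move(e,e); move(e,a)

1. move(e,e)  →  {at(a,e), at(a,f), inpos(a), inpos(f), linked(a,f), linked(f,e), on(e), on(f)}
2. move(e,a)  →  {at(a,e), at(a,f), inpos(f), linked(a,f), linked(f,e), on(a), on(e), on(f)}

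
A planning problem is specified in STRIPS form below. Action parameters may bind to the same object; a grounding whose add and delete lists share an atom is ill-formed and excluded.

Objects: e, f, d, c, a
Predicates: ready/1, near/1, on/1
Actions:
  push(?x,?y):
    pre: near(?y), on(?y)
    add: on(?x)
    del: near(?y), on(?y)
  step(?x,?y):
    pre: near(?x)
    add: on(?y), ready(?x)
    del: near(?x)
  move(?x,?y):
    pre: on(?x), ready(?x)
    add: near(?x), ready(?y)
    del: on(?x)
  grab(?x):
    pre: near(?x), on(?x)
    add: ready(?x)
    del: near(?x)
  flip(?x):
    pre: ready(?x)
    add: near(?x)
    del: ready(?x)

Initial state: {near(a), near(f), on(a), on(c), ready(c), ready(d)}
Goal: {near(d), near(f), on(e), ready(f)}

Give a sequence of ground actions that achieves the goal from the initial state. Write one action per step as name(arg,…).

1. push(e,a)  →  {near(f), on(c), on(e), ready(c), ready(d)}
2. move(c,f)  →  {near(c), near(f), on(e), ready(c), ready(d), ready(f)}
3. flip(d)  →  {near(c), near(d), near(f), on(e), ready(c), ready(f)}

push(e,a); move(c,f); flip(d)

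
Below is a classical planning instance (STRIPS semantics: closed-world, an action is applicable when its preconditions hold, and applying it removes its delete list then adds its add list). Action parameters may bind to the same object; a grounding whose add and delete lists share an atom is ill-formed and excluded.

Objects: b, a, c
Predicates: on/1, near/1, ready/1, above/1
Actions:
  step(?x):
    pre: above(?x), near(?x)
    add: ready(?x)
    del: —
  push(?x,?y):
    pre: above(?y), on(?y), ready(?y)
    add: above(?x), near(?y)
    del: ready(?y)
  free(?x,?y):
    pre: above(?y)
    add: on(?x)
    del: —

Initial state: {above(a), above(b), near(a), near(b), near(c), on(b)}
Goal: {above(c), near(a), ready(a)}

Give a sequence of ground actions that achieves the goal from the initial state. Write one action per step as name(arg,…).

step(b); step(a); push(c,b)

1. step(b)  →  {above(a), above(b), near(a), near(b), near(c), on(b), ready(b)}
2. step(a)  →  {above(a), above(b), near(a), near(b), near(c), on(b), ready(a), ready(b)}
3. push(c,b)  →  {above(a), above(b), above(c), near(a), near(b), near(c), on(b), ready(a)}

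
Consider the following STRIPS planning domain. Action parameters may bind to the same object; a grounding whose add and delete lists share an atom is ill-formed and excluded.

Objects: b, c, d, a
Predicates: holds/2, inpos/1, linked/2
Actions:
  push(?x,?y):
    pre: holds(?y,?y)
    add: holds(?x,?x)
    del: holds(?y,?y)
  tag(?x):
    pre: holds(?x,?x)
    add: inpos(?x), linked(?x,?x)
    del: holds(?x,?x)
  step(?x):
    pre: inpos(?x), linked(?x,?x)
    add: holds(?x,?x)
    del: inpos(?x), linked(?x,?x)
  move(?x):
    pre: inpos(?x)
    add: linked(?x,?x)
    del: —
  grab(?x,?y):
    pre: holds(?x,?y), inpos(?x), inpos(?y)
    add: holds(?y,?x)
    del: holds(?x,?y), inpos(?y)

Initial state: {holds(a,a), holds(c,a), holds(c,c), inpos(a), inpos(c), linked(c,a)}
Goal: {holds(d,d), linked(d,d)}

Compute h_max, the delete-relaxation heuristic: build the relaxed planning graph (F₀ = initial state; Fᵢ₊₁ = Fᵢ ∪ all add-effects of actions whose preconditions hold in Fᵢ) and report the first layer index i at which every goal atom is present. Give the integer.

2

F0 = init (6 atoms)
F1 = F0 ∪ {holds(a,c), holds(b,b), holds(d,d), linked(a,a), linked(c,c)}  (11 atoms)
F2 = F1 ∪ {inpos(b), inpos(d), linked(b,b), linked(d,d)}  (15 atoms)
goal ⊆ F2  ⇒  h_max = 2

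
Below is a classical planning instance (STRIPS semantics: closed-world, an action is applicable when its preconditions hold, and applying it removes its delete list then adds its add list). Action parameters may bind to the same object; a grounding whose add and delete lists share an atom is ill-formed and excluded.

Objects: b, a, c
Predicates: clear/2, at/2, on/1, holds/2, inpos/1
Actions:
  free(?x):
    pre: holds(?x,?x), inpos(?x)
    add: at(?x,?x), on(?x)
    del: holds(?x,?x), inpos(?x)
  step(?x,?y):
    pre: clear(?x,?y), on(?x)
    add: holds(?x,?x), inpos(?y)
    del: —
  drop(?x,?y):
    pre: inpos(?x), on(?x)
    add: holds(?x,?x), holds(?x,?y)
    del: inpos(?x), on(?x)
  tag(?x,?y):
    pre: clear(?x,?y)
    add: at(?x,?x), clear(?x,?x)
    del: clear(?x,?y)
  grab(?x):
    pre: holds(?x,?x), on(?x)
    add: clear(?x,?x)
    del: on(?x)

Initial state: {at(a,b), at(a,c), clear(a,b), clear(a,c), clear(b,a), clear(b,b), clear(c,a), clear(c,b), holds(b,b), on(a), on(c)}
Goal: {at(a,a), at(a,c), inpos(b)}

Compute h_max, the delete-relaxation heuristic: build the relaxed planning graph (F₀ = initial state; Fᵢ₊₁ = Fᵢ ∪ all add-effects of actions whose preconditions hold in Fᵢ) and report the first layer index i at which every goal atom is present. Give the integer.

1

F0 = init (11 atoms)
F1 = F0 ∪ {at(a,a), at(b,b), at(c,c), clear(a,a), clear(c,c), holds(a,a), holds(c,c), inpos(a), inpos(b), inpos(c)}  (21 atoms)
goal ⊆ F1  ⇒  h_max = 1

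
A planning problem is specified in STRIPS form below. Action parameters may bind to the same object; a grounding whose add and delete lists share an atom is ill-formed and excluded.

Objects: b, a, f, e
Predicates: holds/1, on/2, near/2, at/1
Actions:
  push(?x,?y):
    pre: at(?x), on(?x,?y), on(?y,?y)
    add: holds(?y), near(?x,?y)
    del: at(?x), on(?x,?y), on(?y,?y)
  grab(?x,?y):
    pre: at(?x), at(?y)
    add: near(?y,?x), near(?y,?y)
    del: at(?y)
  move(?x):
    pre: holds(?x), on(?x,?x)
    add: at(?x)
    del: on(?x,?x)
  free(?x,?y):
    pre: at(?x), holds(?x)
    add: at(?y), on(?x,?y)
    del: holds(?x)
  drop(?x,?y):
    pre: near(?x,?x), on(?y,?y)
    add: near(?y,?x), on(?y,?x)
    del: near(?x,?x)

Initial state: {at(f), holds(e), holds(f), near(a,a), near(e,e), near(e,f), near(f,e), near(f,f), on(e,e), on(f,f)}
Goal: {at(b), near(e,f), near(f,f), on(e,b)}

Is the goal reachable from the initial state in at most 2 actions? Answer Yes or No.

1. move(e)  →  {at(e), at(f), holds(e), holds(f), near(a,a), near(e,e), near(e,f), near(f,e), near(f,f), on(f,f)}
2. free(e,b)  →  {at(b), at(e), at(f), holds(f), near(a,a), near(e,e), near(e,f), near(f,e), near(f,f), on(e,b), on(f,f)}
optimal plan length = 2; 2 ≤ 2

Yes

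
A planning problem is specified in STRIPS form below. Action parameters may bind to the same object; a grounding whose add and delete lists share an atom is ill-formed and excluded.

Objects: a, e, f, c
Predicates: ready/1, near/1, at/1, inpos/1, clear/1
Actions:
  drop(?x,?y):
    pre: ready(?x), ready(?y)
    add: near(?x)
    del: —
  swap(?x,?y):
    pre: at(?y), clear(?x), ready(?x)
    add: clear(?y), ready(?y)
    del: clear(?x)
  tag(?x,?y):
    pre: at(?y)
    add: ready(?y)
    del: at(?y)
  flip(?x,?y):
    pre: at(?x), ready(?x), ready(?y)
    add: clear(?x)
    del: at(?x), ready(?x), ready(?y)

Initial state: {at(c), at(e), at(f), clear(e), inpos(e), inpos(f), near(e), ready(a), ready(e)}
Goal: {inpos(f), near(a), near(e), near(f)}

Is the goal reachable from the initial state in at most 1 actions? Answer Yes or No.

No

1. drop(a,a)  →  {at(c), at(e), at(f), clear(e), inpos(e), inpos(f), near(a), near(e), ready(a), ready(e)}
2. swap(e,f)  →  {at(c), at(e), at(f), clear(f), inpos(e), inpos(f), near(a), near(e), ready(a), ready(e), ready(f)}
3. drop(f,a)  →  {at(c), at(e), at(f), clear(f), inpos(e), inpos(f), near(a), near(e), near(f), ready(a), ready(e), ready(f)}
optimal plan length = 3; 3 > 1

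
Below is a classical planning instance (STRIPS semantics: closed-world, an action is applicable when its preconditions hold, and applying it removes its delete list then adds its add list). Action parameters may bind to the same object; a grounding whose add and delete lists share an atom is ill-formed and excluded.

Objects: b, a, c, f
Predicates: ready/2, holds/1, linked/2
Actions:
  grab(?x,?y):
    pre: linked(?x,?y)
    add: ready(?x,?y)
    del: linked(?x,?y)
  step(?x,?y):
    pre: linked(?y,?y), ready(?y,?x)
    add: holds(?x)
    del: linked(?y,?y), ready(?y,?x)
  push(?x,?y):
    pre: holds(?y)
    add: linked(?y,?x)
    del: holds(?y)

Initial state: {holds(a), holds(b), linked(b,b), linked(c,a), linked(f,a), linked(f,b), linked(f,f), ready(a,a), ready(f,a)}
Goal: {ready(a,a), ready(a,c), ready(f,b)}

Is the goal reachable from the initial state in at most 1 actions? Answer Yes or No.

No

1. grab(f,b)  →  {holds(a), holds(b), linked(b,b), linked(c,a), linked(f,a), linked(f,f), ready(a,a), ready(f,a), ready(f,b)}
2. push(c,a)  →  {holds(b), linked(a,c), linked(b,b), linked(c,a), linked(f,a), linked(f,f), ready(a,a), ready(f,a), ready(f,b)}
3. grab(a,c)  →  {holds(b), linked(b,b), linked(c,a), linked(f,a), linked(f,f), ready(a,a), ready(a,c), ready(f,a), ready(f,b)}
optimal plan length = 3; 3 > 1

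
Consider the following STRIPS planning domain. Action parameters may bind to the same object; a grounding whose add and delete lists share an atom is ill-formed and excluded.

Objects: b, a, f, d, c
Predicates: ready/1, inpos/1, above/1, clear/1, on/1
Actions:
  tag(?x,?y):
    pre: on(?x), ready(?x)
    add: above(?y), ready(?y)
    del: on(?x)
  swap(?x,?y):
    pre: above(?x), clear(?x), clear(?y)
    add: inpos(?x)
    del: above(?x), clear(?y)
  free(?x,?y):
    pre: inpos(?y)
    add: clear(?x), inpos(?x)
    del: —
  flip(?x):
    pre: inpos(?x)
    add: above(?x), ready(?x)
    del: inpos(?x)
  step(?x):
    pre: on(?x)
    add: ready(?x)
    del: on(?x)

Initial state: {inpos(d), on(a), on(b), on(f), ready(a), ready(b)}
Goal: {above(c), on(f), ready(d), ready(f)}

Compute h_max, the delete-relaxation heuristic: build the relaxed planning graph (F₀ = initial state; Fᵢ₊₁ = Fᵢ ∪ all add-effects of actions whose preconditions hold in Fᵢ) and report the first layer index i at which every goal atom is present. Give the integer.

1

F0 = init (6 atoms)
F1 = F0 ∪ {above(a), above(b), above(c), above(d), above(f), clear(a), clear(b), clear(c), clear(d), clear(f), inpos(a), inpos(b), inpos(c), inpos(f), ready(c), ready(d), ready(f)}  (23 atoms)
goal ⊆ F1  ⇒  h_max = 1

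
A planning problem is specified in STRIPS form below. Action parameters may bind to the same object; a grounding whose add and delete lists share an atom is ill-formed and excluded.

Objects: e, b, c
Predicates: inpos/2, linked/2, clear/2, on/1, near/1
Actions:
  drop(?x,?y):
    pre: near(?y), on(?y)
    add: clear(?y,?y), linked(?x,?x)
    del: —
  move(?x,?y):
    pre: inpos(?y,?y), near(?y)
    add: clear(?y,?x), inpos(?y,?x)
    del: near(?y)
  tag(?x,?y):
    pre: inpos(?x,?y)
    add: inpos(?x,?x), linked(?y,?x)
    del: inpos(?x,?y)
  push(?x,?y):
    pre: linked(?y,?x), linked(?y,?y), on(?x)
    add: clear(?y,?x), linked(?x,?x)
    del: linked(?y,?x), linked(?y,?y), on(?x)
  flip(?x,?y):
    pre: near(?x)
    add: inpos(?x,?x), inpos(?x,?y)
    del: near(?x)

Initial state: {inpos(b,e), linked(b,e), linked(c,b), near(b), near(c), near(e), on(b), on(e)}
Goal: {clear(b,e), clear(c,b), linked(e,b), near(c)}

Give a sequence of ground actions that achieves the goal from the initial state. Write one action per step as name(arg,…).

1. drop(c,e)  →  {clear(e,e), inpos(b,e), linked(b,e), linked(c,b), linked(c,c), near(b), near(c), near(e), on(b), on(e)}
2. tag(b,e)  →  {clear(e,e), inpos(b,b), linked(b,e), linked(c,b), linked(c,c), linked(e,b), near(b), near(c), near(e), on(b), on(e)}
3. move(e,b)  →  {clear(b,e), clear(e,e), inpos(b,b), inpos(b,e), linked(b,e), linked(c,b), linked(c,c), linked(e,b), near(c), near(e), on(b), on(e)}
4. push(b,c)  →  {clear(b,e), clear(c,b), clear(e,e), inpos(b,b), inpos(b,e), linked(b,b), linked(b,e), linked(e,b), near(c), near(e), on(e)}

drop(c,e); tag(b,e); move(e,b); push(b,c)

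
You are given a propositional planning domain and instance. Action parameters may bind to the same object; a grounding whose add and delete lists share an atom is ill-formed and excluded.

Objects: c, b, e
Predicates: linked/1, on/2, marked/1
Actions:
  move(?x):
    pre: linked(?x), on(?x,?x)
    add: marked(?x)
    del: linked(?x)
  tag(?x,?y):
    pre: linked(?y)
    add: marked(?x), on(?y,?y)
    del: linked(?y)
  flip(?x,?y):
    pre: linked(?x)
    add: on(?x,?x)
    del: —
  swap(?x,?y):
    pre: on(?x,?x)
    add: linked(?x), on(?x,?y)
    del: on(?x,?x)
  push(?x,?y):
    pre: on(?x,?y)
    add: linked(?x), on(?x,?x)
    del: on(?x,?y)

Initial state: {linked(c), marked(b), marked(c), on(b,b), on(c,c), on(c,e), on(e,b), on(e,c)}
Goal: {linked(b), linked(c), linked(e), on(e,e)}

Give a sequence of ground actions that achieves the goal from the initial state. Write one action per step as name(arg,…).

1. swap(b,c)  →  {linked(b), linked(c), marked(b), marked(c), on(b,c), on(c,c), on(c,e), on(e,b), on(e,c)}
2. push(e,c)  →  {linked(b), linked(c), linked(e), marked(b), marked(c), on(b,c), on(c,c), on(c,e), on(e,b), on(e,e)}

swap(b,c); push(e,c)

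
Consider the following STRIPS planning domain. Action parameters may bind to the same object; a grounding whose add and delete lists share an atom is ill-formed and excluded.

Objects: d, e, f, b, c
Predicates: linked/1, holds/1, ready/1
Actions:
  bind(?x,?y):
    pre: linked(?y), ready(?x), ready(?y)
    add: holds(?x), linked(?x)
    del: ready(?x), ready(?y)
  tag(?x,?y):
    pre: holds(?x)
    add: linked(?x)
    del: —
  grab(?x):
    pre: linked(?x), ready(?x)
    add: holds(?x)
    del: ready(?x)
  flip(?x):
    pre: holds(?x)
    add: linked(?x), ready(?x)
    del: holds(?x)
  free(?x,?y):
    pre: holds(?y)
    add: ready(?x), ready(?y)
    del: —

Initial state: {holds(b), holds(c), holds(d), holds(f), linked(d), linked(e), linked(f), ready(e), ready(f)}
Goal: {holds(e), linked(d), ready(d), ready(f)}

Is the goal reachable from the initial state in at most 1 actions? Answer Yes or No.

No

1. bind(e,e)  →  {holds(b), holds(c), holds(d), holds(e), holds(f), linked(d), linked(e), linked(f), ready(f)}
2. flip(d)  →  {holds(b), holds(c), holds(e), holds(f), linked(d), linked(e), linked(f), ready(d), ready(f)}
optimal plan length = 2; 2 > 1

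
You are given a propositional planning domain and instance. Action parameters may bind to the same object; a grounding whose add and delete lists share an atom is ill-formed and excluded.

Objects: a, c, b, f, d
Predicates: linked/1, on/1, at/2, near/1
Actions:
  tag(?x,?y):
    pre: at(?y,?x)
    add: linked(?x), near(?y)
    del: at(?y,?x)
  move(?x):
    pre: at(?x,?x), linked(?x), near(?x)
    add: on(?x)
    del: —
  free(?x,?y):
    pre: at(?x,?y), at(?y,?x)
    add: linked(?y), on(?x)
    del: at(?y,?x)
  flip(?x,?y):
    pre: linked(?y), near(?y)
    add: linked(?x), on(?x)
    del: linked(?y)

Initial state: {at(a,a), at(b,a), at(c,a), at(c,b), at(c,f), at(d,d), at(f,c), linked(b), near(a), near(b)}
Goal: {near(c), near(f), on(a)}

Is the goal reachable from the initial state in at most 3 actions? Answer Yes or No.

Yes

1. tag(a,c)  →  {at(a,a), at(b,a), at(c,b), at(c,f), at(d,d), at(f,c), linked(a), linked(b), near(a), near(b), near(c)}
2. tag(c,f)  →  {at(a,a), at(b,a), at(c,b), at(c,f), at(d,d), linked(a), linked(b), linked(c), near(a), near(b), near(c), near(f)}
3. move(a)  →  {at(a,a), at(b,a), at(c,b), at(c,f), at(d,d), linked(a), linked(b), linked(c), near(a), near(b), near(c), near(f), on(a)}
optimal plan length = 3; 3 ≤ 3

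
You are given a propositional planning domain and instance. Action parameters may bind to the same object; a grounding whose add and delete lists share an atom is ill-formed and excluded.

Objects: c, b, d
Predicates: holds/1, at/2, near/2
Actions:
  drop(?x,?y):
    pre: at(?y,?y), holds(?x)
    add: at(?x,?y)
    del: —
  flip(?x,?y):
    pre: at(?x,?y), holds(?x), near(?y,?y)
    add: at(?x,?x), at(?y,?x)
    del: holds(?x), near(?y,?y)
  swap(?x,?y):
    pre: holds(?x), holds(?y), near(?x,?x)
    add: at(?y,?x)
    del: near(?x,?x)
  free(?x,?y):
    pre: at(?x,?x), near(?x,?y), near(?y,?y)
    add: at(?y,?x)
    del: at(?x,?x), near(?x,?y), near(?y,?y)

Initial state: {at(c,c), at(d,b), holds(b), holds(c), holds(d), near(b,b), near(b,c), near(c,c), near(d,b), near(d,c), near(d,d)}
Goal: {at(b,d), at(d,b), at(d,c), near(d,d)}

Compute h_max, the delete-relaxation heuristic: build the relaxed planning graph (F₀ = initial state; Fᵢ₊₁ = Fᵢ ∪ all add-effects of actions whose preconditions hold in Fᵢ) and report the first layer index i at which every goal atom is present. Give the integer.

F0 = init (11 atoms)
F1 = F0 ∪ {at(b,b), at(b,c), at(b,d), at(c,b), at(c,d), at(d,c), at(d,d)}  (18 atoms)
goal ⊆ F1  ⇒  h_max = 1

1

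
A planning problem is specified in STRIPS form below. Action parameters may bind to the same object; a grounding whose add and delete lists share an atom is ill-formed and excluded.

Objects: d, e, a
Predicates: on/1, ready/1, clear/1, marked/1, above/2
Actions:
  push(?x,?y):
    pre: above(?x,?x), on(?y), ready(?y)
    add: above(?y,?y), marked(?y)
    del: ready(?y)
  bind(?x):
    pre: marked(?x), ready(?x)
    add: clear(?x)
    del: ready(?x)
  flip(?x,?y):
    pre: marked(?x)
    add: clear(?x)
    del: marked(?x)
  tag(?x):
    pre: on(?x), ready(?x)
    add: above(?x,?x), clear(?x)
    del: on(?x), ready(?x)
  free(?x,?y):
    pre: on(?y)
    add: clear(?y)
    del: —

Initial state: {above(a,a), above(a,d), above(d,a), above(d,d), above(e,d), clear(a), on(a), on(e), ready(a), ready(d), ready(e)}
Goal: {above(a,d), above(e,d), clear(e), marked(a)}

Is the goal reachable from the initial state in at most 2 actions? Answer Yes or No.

1. push(d,a)  →  {above(a,a), above(a,d), above(d,a), above(d,d), above(e,d), clear(a), marked(a), on(a), on(e), ready(d), ready(e)}
2. tag(e)  →  {above(a,a), above(a,d), above(d,a), above(d,d), above(e,d), above(e,e), clear(a), clear(e), marked(a), on(a), ready(d)}
optimal plan length = 2; 2 ≤ 2

Yes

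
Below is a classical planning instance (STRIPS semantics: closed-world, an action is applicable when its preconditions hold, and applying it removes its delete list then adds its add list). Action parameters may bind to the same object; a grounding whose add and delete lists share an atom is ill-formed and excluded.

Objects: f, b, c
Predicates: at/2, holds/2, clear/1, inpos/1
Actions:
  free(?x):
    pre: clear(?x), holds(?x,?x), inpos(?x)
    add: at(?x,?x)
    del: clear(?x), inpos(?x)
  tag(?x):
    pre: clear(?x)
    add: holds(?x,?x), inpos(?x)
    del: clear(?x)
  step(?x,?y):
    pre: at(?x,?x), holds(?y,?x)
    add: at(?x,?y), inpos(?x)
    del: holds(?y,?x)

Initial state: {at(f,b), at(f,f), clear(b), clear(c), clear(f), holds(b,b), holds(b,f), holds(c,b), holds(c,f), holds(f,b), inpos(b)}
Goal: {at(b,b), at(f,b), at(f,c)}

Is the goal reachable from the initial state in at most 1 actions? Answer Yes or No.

1. free(b)  →  {at(b,b), at(f,b), at(f,f), clear(c), clear(f), holds(b,b), holds(b,f), holds(c,b), holds(c,f), holds(f,b)}
2. step(f,c)  →  {at(b,b), at(f,b), at(f,c), at(f,f), clear(c), clear(f), holds(b,b), holds(b,f), holds(c,b), holds(f,b), inpos(f)}
optimal plan length = 2; 2 > 1

No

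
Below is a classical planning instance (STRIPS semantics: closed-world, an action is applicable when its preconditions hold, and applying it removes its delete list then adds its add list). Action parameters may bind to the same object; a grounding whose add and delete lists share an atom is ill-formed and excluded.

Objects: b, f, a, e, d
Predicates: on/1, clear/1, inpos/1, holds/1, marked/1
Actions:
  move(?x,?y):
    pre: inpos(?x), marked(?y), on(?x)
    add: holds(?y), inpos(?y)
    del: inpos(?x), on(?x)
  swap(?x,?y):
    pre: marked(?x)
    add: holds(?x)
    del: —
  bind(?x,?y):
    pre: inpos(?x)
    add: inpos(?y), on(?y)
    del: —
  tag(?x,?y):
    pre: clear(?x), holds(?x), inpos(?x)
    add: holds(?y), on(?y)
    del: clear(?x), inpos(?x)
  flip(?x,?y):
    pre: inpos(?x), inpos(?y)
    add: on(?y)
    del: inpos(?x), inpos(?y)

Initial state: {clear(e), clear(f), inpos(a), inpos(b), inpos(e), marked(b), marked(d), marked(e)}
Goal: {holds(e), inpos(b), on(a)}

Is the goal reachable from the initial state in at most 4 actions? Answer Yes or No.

1. swap(e,b)  →  {clear(e), clear(f), holds(e), inpos(a), inpos(b), inpos(e), marked(b), marked(d), marked(e)}
2. bind(b,a)  →  {clear(e), clear(f), holds(e), inpos(a), inpos(b), inpos(e), marked(b), marked(d), marked(e), on(a)}
optimal plan length = 2; 2 ≤ 4

Yes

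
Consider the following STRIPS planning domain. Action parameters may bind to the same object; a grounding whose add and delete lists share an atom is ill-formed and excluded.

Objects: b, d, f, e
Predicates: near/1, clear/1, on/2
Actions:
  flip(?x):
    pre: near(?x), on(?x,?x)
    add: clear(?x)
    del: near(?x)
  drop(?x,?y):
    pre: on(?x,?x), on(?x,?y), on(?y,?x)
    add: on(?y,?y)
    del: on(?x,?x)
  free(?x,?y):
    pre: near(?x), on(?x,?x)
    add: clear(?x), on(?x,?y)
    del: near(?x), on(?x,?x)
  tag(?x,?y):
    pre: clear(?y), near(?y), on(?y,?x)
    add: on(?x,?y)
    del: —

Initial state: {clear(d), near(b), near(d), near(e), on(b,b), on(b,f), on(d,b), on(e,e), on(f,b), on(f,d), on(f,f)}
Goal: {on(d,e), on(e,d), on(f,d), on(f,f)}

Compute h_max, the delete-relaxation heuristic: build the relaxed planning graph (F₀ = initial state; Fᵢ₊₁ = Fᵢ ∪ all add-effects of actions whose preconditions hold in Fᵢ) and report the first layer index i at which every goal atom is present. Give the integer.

F0 = init (11 atoms)
F1 = F0 ∪ {clear(b), clear(e), on(b,d), on(b,e), on(e,b), on(e,d), on(e,f)}  (18 atoms)
F2 = F1 ∪ {on(d,d), on(d,e), on(f,e)}  (21 atoms)
goal ⊆ F2  ⇒  h_max = 2

2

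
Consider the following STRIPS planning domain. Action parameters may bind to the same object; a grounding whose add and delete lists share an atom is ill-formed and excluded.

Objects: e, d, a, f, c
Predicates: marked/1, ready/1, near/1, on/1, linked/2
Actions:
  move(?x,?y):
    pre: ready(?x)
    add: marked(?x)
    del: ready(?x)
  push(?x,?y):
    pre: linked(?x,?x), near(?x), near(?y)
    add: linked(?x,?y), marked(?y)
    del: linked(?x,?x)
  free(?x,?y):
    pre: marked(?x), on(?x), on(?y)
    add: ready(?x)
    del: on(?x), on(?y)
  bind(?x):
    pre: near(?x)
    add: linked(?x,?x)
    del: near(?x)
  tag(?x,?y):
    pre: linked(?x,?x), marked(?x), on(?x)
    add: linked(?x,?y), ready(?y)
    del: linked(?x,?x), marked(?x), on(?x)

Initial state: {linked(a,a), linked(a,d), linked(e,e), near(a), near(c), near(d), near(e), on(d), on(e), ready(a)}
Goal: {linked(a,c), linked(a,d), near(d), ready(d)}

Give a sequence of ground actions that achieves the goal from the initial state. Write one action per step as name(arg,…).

1. push(e,d)  →  {linked(a,a), linked(a,d), linked(e,d), marked(d), near(a), near(c), near(d), near(e), on(d), on(e), ready(a)}
2. push(a,c)  →  {linked(a,c), linked(a,d), linked(e,d), marked(c), marked(d), near(a), near(c), near(d), near(e), on(d), on(e), ready(a)}
3. free(d,e)  →  {linked(a,c), linked(a,d), linked(e,d), marked(c), marked(d), near(a), near(c), near(d), near(e), ready(a), ready(d)}

push(e,d); push(a,c); free(d,e)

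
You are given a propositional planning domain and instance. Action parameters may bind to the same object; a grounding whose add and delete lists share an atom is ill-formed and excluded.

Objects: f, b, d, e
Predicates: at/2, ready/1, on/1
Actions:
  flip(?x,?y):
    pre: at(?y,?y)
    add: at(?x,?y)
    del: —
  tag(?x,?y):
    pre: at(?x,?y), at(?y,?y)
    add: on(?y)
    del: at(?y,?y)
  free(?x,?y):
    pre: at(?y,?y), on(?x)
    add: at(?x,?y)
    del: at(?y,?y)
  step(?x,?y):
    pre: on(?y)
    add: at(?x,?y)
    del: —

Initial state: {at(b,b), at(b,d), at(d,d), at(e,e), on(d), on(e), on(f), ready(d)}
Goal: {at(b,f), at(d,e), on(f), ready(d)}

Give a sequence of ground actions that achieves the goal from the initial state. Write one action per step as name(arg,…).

flip(d,e); step(b,f)

1. flip(d,e)  →  {at(b,b), at(b,d), at(d,d), at(d,e), at(e,e), on(d), on(e), on(f), ready(d)}
2. step(b,f)  →  {at(b,b), at(b,d), at(b,f), at(d,d), at(d,e), at(e,e), on(d), on(e), on(f), ready(d)}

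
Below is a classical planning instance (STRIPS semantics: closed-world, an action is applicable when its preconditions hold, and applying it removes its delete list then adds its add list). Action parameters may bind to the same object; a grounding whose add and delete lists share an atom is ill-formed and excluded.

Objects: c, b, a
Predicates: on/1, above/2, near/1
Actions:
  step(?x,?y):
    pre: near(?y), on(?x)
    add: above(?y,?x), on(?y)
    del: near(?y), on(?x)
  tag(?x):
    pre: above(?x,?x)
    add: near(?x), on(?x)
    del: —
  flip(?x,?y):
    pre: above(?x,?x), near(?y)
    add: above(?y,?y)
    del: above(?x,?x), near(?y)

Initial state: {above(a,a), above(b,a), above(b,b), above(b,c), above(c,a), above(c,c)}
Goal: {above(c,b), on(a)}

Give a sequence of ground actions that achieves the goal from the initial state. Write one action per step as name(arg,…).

tag(c); tag(b); step(b,c); tag(a)

1. tag(c)  →  {above(a,a), above(b,a), above(b,b), above(b,c), above(c,a), above(c,c), near(c), on(c)}
2. tag(b)  →  {above(a,a), above(b,a), above(b,b), above(b,c), above(c,a), above(c,c), near(b), near(c), on(b), on(c)}
3. step(b,c)  →  {above(a,a), above(b,a), above(b,b), above(b,c), above(c,a), above(c,b), above(c,c), near(b), on(c)}
4. tag(a)  →  {above(a,a), above(b,a), above(b,b), above(b,c), above(c,a), above(c,b), above(c,c), near(a), near(b), on(a), on(c)}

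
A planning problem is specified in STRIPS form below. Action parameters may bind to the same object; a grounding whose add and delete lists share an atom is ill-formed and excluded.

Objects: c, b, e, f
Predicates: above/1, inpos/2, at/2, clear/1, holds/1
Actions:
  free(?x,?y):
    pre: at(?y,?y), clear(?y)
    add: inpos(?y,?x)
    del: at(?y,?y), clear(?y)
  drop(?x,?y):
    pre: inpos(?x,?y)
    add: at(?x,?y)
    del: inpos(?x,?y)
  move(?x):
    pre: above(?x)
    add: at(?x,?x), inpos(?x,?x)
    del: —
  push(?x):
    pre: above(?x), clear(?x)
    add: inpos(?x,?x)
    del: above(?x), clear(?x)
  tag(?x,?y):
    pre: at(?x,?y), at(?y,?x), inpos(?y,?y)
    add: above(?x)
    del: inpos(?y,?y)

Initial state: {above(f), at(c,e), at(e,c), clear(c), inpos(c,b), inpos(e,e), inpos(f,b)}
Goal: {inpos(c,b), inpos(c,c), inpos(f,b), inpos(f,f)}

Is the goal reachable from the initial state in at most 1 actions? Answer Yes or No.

No

1. move(f)  →  {above(f), at(c,e), at(e,c), at(f,f), clear(c), inpos(c,b), inpos(e,e), inpos(f,b), inpos(f,f)}
2. tag(c,e)  →  {above(c), above(f), at(c,e), at(e,c), at(f,f), clear(c), inpos(c,b), inpos(f,b), inpos(f,f)}
3. move(c)  →  {above(c), above(f), at(c,c), at(c,e), at(e,c), at(f,f), clear(c), inpos(c,b), inpos(c,c), inpos(f,b), inpos(f,f)}
optimal plan length = 3; 3 > 1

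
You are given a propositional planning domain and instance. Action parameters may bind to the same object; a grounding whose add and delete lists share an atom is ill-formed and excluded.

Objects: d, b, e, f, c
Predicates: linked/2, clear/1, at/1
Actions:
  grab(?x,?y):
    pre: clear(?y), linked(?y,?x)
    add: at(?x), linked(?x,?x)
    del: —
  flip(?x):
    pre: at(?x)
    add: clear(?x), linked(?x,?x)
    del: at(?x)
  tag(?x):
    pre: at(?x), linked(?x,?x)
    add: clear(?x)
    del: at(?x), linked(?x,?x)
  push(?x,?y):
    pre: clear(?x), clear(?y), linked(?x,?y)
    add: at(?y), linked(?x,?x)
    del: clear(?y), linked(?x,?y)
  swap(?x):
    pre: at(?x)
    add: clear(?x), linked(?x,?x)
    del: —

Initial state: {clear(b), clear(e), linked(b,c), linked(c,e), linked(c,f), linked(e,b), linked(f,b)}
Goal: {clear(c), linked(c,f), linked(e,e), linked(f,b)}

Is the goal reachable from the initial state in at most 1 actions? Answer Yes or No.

No

1. grab(c,b)  →  {at(c), clear(b), clear(e), linked(b,c), linked(c,c), linked(c,e), linked(c,f), linked(e,b), linked(f,b)}
2. flip(c)  →  {clear(b), clear(c), clear(e), linked(b,c), linked(c,c), linked(c,e), linked(c,f), linked(e,b), linked(f,b)}
3. grab(e,c)  →  {at(e), clear(b), clear(c), clear(e), linked(b,c), linked(c,c), linked(c,e), linked(c,f), linked(e,b), linked(e,e), linked(f,b)}
optimal plan length = 3; 3 > 1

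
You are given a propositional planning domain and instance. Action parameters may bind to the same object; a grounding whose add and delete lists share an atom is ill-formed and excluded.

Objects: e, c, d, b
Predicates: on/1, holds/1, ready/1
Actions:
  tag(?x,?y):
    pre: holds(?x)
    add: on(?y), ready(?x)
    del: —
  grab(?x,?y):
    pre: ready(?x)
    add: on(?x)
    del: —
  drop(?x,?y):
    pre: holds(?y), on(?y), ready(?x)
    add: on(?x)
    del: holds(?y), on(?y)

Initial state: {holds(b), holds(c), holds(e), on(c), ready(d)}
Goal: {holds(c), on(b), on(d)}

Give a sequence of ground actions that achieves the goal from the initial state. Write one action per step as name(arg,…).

tag(e,d); tag(e,b)

1. tag(e,d)  →  {holds(b), holds(c), holds(e), on(c), on(d), ready(d), ready(e)}
2. tag(e,b)  →  {holds(b), holds(c), holds(e), on(b), on(c), on(d), ready(d), ready(e)}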